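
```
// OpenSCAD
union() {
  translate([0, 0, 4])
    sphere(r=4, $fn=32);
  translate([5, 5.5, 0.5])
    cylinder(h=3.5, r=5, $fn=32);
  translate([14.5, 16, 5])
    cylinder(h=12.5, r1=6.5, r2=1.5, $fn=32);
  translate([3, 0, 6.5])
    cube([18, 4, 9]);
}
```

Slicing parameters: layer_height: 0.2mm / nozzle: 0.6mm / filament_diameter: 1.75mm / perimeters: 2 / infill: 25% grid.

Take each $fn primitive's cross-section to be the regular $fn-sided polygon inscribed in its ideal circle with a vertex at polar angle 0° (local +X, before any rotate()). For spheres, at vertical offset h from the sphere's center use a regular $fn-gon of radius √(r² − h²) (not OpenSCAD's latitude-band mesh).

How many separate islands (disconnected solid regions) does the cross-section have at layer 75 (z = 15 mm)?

2

At z = 15 mm: the sphere does not reach this height (|z−center|=11.000 > r=4); the cylinder at (5, 5.5) is not intersected at this z (z outside [0.5, 4]); the cone at (14.5, 16): at t=0.800 of its height the radius interpolates to r₁+(r₂−r₁)t = 2.500, giving a regular 32-gon of that circumradius; the cube at (3, 0) is present — its section is the full 18×4 rectangle; Taking the union: the 2 present regions are separate (no shared area or edge), so areas and boundary lengths simply add and each stays a separate island — 2 connected regions. Overall, the cross-section has 2 separate islands. Island count = 2.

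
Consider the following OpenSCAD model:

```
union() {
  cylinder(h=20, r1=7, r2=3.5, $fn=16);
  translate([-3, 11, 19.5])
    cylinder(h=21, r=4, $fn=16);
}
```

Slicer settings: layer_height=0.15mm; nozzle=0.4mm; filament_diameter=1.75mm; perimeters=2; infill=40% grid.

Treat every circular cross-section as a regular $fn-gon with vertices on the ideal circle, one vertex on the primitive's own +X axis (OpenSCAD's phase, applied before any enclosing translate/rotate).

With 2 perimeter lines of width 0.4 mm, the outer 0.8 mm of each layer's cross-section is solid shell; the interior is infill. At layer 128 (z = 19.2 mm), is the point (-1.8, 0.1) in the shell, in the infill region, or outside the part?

At z = 19.2 mm: the cone contributes a regular 16-gon of circumradius 3.640 (interpolated between r1=7 and r2=3.5 at t=0.960); the cylinder at (-3, 11) is absent (z outside [19.5, 40.5]); Merging all regions: only the cone is present, so the union is just that shape — 1 connected region. Overall, the cross-section is a single solid region. The nearest boundary edge runs (-3.36, 1.39)→(-3.64, 0.00); distance from the point to it = 1.79 mm. The point is inside the cross-section and 1.79 mm from the nearest boundary — more than the 0.8 mm shell width (2 × 0.4), so it's in the infill interior.

infill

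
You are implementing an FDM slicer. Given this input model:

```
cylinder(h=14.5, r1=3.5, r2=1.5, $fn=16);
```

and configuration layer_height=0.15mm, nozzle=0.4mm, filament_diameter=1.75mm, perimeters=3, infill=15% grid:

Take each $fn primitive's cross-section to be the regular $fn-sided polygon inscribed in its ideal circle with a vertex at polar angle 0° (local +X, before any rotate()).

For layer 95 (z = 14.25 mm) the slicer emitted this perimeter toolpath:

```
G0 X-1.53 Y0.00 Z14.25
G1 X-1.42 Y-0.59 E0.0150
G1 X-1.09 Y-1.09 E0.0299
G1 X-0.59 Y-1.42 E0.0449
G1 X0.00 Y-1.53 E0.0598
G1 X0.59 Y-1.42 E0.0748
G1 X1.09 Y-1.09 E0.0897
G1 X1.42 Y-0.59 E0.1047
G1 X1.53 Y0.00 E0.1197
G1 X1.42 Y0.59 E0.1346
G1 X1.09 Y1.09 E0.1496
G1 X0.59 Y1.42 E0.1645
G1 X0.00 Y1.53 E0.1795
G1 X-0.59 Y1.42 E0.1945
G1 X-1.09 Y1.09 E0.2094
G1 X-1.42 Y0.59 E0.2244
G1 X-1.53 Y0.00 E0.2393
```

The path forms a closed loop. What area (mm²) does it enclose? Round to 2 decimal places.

Apply the shoelace formula to the sequence of (X, Y) vertices; enclosed area = 7.23 mm².

7.23 mm²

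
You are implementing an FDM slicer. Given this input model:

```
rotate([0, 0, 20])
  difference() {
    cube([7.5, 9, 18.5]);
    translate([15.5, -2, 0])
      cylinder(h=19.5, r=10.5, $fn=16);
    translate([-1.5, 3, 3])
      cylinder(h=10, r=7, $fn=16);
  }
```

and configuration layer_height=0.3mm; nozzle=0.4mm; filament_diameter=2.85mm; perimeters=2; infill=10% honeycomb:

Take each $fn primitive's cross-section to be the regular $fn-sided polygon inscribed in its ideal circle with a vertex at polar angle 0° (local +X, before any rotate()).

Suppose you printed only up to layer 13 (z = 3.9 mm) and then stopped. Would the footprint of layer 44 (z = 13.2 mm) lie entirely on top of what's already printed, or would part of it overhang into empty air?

part overhangs

Compare the two slices. At z = 3.9: the cube (footprint 7.5×9) is included at this height (area 67.50 mm²); the r=10.5 cylinder at (15.5, -2) gives a regular 16-gon of circumradius 10.5 (constant along its height) (area = (16/2)·10.500²·sin(360°/16) = 337.53 mm²); the r=7 cylinder at (-1.5, 3) contributes a regular 16-gon of circumradius 7 (area = (16/2)·7.000²·sin(360°/16) = 150.01 mm²); Taking the first minus the rest: starting from the 7.5×9 cube (67.50 mm²), the r=10.5 cylinder at (15.5, -2) partially overlaps it — only the 6.00 mm² overlap (of its 337.53 mm²) is removed, clipping the outline; the r=7 cylinder at (-1.5, 3) partially overlaps it — only the 41.96 mm² overlap (of its 150.01 mm²) is removed, clipping the outline — area = 19.54 mm²; (whole slice rotated 20° about Z — lengths, areas and connectivity unchanged). At z = 13.2: the 7.5×9 cube contributes its full rectangle (area 67.50 mm²); the cylinder at (15.5, -2): section is a regular 16-gon, circumradius r=10.5 (area = (16/2)·10.500²·sin(360°/16) = 337.53 mm²); the cylinder at (-1.5, 3) is not intersected at this z (z outside [3, 13]); Taking the first minus the rest: starting from the 7.5×9 cube (67.50 mm²), the r=10.5 cylinder at (15.5, -2) partially overlaps it — only the 6.00 mm² overlap (of its 337.53 mm²) is removed, clipping the outline — area = 61.50 mm²; (rotated 20° about Z; rotation is an isometry so areas/perimeters/island counts are preserved). Checking containment: at z = 13.2 the cross-section extends beyond the z = 3.9 cross-section by about 41.96 mm².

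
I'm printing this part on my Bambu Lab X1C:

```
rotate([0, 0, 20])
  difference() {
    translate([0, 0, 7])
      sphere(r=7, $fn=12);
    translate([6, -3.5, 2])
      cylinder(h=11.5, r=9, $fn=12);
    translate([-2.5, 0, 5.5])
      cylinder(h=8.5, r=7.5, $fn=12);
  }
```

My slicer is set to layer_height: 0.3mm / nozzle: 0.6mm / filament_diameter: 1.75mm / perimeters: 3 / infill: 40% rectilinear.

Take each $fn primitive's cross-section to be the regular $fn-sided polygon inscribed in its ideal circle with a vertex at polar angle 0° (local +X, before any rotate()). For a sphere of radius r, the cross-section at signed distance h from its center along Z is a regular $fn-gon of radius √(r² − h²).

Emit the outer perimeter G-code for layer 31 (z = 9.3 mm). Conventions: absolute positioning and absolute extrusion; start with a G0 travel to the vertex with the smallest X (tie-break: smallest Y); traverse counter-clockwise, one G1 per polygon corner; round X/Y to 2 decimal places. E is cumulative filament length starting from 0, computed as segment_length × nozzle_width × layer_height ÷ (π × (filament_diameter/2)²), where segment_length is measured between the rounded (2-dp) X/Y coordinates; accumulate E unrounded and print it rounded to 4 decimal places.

At z = 9.3 mm: the sphere: section is a regular 12-gon, circumradius = √(r²−h²) = √(7²−2.3²) = 6.611; the cylinder at (6, -3.5): section is a regular 12-gon, circumradius r=9; the r=7.5 cylinder at (-2.5, 0) contributes a regular 12-gon of circumradius 7.5; After the difference (first − rest): starting from the r=7 sphere, the r=9 cylinder at (6, -3.5) partially overlaps it — only the 78.08 mm² overlap (of its 243.00 mm²) is removed, clipping the outline; the r=7.5 cylinder at (-2.5, 0) partially overlaps it — only the 51.61 mm² overlap (of its 168.75 mm²) is removed, clipping the outline — 1 connected region; (rotated 20° about Z; rotation is an isometry so areas/perimeters/island counts are preserved). The outline is a single polygon with 4 vertices. Extrusion per mm of travel: 0.6 × 0.3 / (π × 0.875²) = 0.074835. Accumulating E over each segment gives final E = 0.4515.

G0 X-0.66 Y6.35 Z9.30
G1 X1.25 Y5.46 E0.1577
G1 X2.11 Y6.06 E0.2362
G1 X1.15 Y6.51 E0.3155
G1 X-0.66 Y6.35 E0.4515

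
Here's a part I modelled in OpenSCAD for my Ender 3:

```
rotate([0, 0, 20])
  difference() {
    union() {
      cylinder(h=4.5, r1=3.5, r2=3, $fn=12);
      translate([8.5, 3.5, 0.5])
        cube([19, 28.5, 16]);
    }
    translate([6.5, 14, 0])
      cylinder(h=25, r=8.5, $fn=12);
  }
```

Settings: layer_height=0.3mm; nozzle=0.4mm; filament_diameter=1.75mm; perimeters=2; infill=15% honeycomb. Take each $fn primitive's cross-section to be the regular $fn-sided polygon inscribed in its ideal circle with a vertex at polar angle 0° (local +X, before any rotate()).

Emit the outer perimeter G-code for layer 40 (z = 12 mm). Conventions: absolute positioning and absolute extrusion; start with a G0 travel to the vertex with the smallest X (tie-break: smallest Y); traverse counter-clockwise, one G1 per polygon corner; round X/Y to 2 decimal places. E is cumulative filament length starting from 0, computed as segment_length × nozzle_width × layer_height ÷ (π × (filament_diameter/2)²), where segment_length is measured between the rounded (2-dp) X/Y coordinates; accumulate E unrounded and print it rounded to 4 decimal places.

G0 X-2.96 Y32.98 Z12.00
G1 X0.48 Y23.55 E0.5008
G1 X2.80 Y23.75 E0.6170
G1 X6.78 Y21.89 E0.8361
G1 X9.31 Y18.29 E1.0557
G1 X9.69 Y13.90 E1.2755
G1 X7.83 Y9.92 E1.4947
G1 X5.92 Y8.58 E1.6111
G1 X6.79 Y6.20 E1.7375
G1 X24.64 Y12.69 E2.6851
G1 X14.90 Y39.48 E4.1072
G1 X-2.96 Y32.98 E5.0554

At z = 12 mm: the cone is not intersected at this z (z outside [0, 4.5]); the cube at (8.5, 3.5) (footprint 19×28.5) is included at this height; Taking the union: only the 19×28.5 cube at (8.5, 3.5) is present, so the union is just that shape — 1 connected region; the cylinder at (6.5, 14): section is a regular 12-gon, circumradius r=8.5; After the difference (first − rest): starting from the result so far, the r=8.5 cylinder at (6.5, 14) partially overlaps it — only the 75.45 mm² overlap (of its 216.75 mm²) is removed, clipping the outline — 1 connected region; (whole slice rotated 20° about Z — lengths, areas and connectivity unchanged). The outline is a single polygon with 11 vertices. Extrusion per mm of travel: 0.4 × 0.3 / (π × 0.875²) = 0.049890. Accumulating E over each segment gives final E = 5.0554.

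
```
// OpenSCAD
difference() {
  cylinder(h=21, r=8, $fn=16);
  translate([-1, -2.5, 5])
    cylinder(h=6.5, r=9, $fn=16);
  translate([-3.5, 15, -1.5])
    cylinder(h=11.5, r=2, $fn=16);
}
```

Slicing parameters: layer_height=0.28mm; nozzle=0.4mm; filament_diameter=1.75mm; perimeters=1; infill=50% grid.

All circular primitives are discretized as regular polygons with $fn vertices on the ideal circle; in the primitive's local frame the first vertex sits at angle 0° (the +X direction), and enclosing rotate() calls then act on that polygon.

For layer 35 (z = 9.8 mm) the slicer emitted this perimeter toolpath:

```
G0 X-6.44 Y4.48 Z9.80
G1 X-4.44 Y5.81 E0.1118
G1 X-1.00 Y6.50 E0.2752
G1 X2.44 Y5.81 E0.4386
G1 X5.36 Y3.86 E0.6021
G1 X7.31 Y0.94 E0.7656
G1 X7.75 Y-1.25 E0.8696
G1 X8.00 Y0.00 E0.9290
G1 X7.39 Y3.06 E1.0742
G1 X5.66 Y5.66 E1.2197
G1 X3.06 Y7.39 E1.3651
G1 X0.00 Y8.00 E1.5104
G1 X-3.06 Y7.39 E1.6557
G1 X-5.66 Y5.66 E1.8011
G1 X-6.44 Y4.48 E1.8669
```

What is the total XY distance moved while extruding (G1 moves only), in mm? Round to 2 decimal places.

Sum the Euclidean lengths of each G1 segment: total = 40.09 mm.

40.09 mm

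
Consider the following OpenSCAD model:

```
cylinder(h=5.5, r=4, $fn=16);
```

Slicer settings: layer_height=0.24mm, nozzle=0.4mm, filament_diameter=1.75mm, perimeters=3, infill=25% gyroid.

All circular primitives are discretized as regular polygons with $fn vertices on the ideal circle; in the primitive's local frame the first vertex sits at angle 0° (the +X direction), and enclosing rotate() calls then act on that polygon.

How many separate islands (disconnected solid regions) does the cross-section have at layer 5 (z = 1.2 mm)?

At z = 1.2 mm: the cylinder: section is a regular 16-gon, circumradius r=4. Overall, the cross-section is a single solid region. Island count = 1.

1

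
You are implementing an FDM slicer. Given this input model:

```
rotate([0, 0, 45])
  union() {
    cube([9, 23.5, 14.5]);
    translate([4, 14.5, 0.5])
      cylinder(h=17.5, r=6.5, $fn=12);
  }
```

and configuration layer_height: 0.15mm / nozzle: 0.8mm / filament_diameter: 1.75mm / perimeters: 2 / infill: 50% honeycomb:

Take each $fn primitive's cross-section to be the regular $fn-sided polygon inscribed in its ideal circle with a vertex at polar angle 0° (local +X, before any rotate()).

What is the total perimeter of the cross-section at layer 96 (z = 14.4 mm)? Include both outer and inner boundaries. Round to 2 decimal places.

67.33 mm

At z = 14.4 mm: the cube (footprint 9×23.5) is included at this height (perimeter 65.00 mm); the r=6.5 cylinder at (4, 14.5) contributes a regular 12-gon of circumradius 6.5 (perimeter = 2·12·6.500·sin(180°/12) = 40.38 mm); Taking the union: the regions partially overlap (shared area 103.36 mm²), so the edge portions inside another operand are dropped and the merged outline is re-measured after clipping — boundary = 67.33 mm; (whole slice rotated 45° about Z — lengths, areas and connectivity unchanged). Overall, the cross-section is a single solid region. Total boundary length (outer) = 67.33 mm.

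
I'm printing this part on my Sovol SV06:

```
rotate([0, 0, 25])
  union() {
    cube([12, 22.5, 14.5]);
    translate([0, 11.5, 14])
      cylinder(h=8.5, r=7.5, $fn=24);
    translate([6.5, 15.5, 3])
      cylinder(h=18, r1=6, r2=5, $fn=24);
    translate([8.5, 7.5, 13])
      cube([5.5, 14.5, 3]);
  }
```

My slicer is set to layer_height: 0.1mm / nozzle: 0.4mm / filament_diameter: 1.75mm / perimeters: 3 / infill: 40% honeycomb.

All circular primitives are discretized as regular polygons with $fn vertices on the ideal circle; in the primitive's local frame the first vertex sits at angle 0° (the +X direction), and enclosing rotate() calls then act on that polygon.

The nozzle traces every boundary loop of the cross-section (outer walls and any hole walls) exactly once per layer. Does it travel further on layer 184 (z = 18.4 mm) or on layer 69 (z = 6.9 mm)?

layer 69 (z = 6.9 mm)

Layer 184 (z = 18.4): the cube does not reach this height (z outside [0, 14.5]); the r=7.5 cylinder at (0, 11.5) gives a regular 24-gon of circumradius 7.5 (constant along its height) (perimeter = 2·24·7.500·sin(180°/24) = 46.99 mm); the cone at (6.5, 15.5): at t=0.856 of its height the radius interpolates to r₁+(r₂−r₁)t = 5.144, giving a regular 24-gon of that circumradius (perimeter = 2·24·5.144·sin(180°/24) = 32.23 mm); the cube at (8.5, 7.5) does not reach this height (z outside [13, 16]); Merging all regions: the regions partially overlap (shared area 33.36 mm²), so the edge portions inside another operand are dropped and the merged outline is re-measured after clipping — boundary = 56.68 mm; (whole slice rotated 25° about Z — lengths, areas and connectivity unchanged). So its perimeter = 56.68 mm. Layer 69 (z = 6.9): the cube (footprint 12×22.5) is included at this height (perimeter 69.00 mm); the cylinder at (0, 11.5) is absent (z outside [14, 22.5]); the cone at (6.5, 15.5): at t=0.217 of its height the radius interpolates to r₁+(r₂−r₁)t = 5.783, giving a regular 24-gon of that circumradius (perimeter = 2·24·5.783·sin(180°/24) = 36.23 mm); the cube at (8.5, 7.5) does not reach this height (z outside [13, 16]); Taking the union: the regions partially overlap (shared area 103.31 mm²), so the edge portions inside another operand are dropped and the merged outline is re-measured after clipping — boundary = 69.06 mm; (whole slice rotated 25° about Z — lengths, areas and connectivity unchanged). So its perimeter = 69.06 mm. Layer 69 is larger (69.06 vs 56.68 mm).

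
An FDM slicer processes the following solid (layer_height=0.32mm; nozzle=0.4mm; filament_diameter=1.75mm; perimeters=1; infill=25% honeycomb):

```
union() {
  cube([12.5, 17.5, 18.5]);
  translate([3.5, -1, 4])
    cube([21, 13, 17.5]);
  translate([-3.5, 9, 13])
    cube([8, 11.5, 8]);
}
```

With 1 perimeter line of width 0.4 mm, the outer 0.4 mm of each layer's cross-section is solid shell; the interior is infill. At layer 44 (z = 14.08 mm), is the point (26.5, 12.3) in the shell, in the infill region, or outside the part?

outside

At z = 14.08 mm: the 12.5×17.5 cube contributes its full rectangle; the 21×13 cube at (3.5, -1) contributes its full rectangle; the cube at (-3.5, 9) is present — its section is the full 8×11.5 rectangle; Combining (union): the regions partially overlap (shared area 146.25 mm²), so overlapping operands fuse into one piece — 1 connected region. Overall, the cross-section is a single solid region. The nearest boundary edge runs (24.50, 12.00)→(24.50, -1.00); distance from the point to it = 2.02 mm. The point is not inside any of the regions above, so it lies outside the cross-section (2.02 mm from the nearest boundary).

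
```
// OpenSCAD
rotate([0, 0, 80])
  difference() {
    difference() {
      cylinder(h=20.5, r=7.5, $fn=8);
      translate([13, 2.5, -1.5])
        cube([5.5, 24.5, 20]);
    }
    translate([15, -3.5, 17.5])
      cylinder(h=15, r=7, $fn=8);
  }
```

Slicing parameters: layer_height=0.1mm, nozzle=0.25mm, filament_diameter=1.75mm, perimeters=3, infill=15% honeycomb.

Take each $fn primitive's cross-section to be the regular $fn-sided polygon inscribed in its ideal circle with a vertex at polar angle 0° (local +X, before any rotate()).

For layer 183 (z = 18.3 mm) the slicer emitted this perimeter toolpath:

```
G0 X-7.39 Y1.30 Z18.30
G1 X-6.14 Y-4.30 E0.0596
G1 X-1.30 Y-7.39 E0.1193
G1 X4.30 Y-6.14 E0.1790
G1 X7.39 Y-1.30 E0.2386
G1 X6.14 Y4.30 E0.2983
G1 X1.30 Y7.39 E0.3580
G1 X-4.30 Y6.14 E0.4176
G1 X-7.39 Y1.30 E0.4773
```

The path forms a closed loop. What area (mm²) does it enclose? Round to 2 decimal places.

159.09 mm²

Apply the shoelace formula to the sequence of (X, Y) vertices; enclosed area = 159.09 mm².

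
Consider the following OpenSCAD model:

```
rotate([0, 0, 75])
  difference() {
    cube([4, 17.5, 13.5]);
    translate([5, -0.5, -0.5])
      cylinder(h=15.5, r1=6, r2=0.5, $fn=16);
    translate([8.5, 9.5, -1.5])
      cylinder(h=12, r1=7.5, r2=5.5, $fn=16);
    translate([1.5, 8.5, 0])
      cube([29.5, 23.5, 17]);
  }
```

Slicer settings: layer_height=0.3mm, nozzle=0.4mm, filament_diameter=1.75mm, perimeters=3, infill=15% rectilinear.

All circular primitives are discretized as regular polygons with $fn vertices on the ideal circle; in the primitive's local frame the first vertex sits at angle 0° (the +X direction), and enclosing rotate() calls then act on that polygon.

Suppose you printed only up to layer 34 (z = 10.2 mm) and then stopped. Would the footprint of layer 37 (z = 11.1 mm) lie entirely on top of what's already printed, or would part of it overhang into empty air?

Compare the two slices. At z = 10.2: the 4×17.5 cube contributes its full rectangle (area 70.00 mm²); the cone at (5, -0.5) contributes a regular 16-gon of circumradius 2.203 (interpolated between r1=6 and r2=0.5 at t=0.690) (area = (16/2)·2.203²·sin(360°/16) = 14.86 mm²); the cone at (8.5, 9.5): at t=0.975 of its height the radius interpolates to r₁+(r₂−r₁)t = 5.550, giving a regular 16-gon of that circumradius (area = (16/2)·5.550²·sin(360°/16) = 94.30 mm²); the cube at (1.5, 8.5) is present — its section is the full 29.5×23.5 rectangle (area 693.25 mm²); Taking the first minus the rest: starting from the 4×17.5 cube (70.00 mm²), the cone at (5, -0.5) partially overlaps it — only the 1.04 mm² overlap (of its 14.86 mm²) is removed, clipping the outline; the cone at (8.5, 9.5) partially overlaps it — only the 4.15 mm² overlap (of its 94.30 mm²) is removed, clipping the outline; the 29.5×23.5 cube at (1.5, 8.5) partially overlaps it — only the 19.47 mm² overlap (of its 693.25 mm²) is removed, clipping the outline — area = 45.33 mm²; (rotated 75° about Z; rotation is an isometry so areas/perimeters/island counts are preserved). At z = 11.1: the 4×17.5 cube contributes its full rectangle (area 70.00 mm²); the cone at (5, -0.5): at t=0.748 of its height the radius interpolates to r₁+(r₂−r₁)t = 1.884, giving a regular 16-gon of that circumradius (area = (16/2)·1.884²·sin(360°/16) = 10.87 mm²); the cone at (8.5, 9.5) does not reach this height (z outside [-1.5, 10.5]); the cube at (1.5, 8.5) is present — its section is the full 29.5×23.5 rectangle (area 693.25 mm²); After the difference (first − rest): starting from the 4×17.5 cube (70.00 mm²), the cone at (5, -0.5) partially overlaps it — only the 0.53 mm² overlap (of its 10.87 mm²) is removed, clipping the outline; the 29.5×23.5 cube at (1.5, 8.5) partially overlaps it — only the 22.50 mm² overlap (of its 693.25 mm²) is removed, clipping the outline — area = 46.97 mm²; (whole slice rotated 75° about Z — lengths, areas and connectivity unchanged). Checking containment: at z = 11.1 the cross-section extends beyond the z = 10.2 cross-section by about 1.63 mm².

part overhangs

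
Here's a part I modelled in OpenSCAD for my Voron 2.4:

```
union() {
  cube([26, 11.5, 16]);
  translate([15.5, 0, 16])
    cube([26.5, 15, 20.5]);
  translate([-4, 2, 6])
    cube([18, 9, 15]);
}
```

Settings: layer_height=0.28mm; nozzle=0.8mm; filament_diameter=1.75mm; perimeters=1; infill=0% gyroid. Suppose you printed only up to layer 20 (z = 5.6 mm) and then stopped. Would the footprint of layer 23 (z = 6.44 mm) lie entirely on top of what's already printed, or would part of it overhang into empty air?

part overhangs

Compare the two slices. At z = 5.6: the cube is present — its section is the full 26×11.5 rectangle (area 299.00 mm²); the cube at (15.5, 0) is not intersected at this z (z outside [16, 36.5]); the cube at (-4, 2) does not reach this height (z outside [6, 21]); Merging all regions: only the 26×11.5 cube is present, so the union is just that shape — area = 299.00 mm². At z = 6.44: the cube (footprint 26×11.5) is included at this height (area 299.00 mm²); the cube at (15.5, 0) is not intersected at this z (z outside [16, 36.5]); the 18×9 cube at (-4, 2) contributes its full rectangle (area 162.00 mm²); Taking the union: the regions partially overlap — summed areas 461.00 mm² minus the doubly-counted overlap 126.00 mm² gives 335.00 mm² — area = 335.00 mm². Checking containment: at z = 6.44 the cross-section extends beyond the z = 5.6 cross-section by about 36.00 mm².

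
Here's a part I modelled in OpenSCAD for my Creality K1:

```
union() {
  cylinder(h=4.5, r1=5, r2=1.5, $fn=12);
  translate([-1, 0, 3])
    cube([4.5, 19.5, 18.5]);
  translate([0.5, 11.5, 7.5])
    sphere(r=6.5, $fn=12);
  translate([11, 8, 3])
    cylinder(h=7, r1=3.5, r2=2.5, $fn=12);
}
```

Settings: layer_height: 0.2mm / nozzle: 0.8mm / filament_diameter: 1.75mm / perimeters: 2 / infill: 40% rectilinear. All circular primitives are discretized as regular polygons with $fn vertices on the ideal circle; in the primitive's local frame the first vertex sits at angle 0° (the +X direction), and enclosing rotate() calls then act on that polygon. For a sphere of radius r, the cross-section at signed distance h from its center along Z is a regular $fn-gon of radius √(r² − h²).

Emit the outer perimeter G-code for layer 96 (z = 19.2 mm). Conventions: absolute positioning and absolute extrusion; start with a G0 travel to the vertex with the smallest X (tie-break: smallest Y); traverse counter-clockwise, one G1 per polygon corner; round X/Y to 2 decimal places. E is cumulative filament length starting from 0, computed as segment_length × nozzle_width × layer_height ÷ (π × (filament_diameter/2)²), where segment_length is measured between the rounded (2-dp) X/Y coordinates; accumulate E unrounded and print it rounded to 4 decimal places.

At z = 19.2 mm: the cone is absent (z outside [0, 4.5]); the cube at (-1, 0) is present — its section is the full 4.5×19.5 rectangle; the sphere at (0.5, 11.5) is absent (|z−center|=11.700 > r=6.5); the cone at (11, 8) is absent (z outside [3, 10]); Merging all regions: only the 4.5×19.5 cube at (-1, 0) is present, so the union is just that shape — 1 connected region. The outline is a single polygon with 4 vertices. Extrusion per mm of travel: 0.8 × 0.2 / (π × 0.875²) = 0.066520. Accumulating E over each segment gives final E = 3.1930.

G0 X-1.00 Y0.00 Z19.20
G1 X3.50 Y0.00 E0.2993
G1 X3.50 Y19.50 E1.5965
G1 X-1.00 Y19.50 E1.8958
G1 X-1.00 Y0.00 E3.1930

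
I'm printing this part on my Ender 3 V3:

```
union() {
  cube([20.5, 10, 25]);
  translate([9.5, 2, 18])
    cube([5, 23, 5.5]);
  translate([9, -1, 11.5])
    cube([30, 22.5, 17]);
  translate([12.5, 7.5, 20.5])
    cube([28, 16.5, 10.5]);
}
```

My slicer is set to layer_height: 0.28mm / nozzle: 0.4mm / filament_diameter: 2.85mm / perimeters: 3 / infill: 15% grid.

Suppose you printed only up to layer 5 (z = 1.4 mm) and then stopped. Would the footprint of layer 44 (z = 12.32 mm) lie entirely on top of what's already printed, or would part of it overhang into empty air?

Compare the two slices. At z = 1.4: the 20.5×10 cube contributes its full rectangle (area 205.00 mm²); the cube at (9.5, 2) is not intersected at this z (z outside [18, 23.5]); the cube at (9, -1) is absent (z outside [11.5, 28.5]); the cube at (12.5, 7.5) does not reach this height (z outside [20.5, 31]); Taking the union: only the 20.5×10 cube is present, so the union is just that shape — area = 205.00 mm². At z = 12.32: the 20.5×10 cube contributes its full rectangle (area 205.00 mm²); the cube at (9.5, 2) does not reach this height (z outside [18, 23.5]); the cube at (9, -1) is present — its section is the full 30×22.5 rectangle (area 675.00 mm²); the cube at (12.5, 7.5) does not reach this height (z outside [20.5, 31]); Merging all regions: the regions partially overlap — summed areas 880.00 mm² minus the doubly-counted overlap 115.00 mm² gives 765.00 mm² — area = 765.00 mm². Checking containment: at z = 12.32 the cross-section extends beyond the z = 1.4 cross-section by about 560.00 mm².

part overhangs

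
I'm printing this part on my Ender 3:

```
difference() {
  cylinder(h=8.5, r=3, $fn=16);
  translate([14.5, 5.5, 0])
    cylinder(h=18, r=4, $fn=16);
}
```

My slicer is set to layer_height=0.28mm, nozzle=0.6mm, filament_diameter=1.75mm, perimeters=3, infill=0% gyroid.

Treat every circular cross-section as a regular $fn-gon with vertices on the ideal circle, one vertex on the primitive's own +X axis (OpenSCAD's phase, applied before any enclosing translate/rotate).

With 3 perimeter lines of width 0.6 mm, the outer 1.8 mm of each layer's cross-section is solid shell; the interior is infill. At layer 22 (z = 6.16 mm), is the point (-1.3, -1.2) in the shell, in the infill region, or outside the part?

At z = 6.16 mm: the cylinder: section is a regular 16-gon, circumradius r=3; the r=4 cylinder at (14.5, 5.5) contributes a regular 16-gon of circumradius 4; After the difference (first − rest): starting from the r=3 cylinder, the r=4 cylinder at (14.5, 5.5) misses the remaining region (no effect) — 1 connected region. Overall, the cross-section is a single solid region. The nearest boundary edge runs (-2.12, -2.12)→(-2.77, -1.15); distance from the point to it = 1.19 mm. The point is inside the cross-section, 1.19 mm from the nearest boundary — within the 1.8 mm shell band (3 × 0.6).

shell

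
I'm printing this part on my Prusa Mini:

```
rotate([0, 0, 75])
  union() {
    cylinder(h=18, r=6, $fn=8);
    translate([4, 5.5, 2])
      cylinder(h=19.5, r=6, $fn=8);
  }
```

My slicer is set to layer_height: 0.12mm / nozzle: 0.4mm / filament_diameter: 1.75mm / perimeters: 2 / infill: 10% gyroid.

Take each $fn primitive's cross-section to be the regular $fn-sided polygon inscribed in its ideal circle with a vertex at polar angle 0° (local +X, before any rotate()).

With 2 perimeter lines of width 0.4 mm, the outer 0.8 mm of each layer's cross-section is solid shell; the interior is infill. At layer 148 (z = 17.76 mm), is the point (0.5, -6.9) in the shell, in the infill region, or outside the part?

At z = 17.76 mm: the cylinder: section is a regular 8-gon, circumradius r=6; the r=6 cylinder at (4, 5.5) contributes a regular 8-gon of circumradius 6; Combining (union): the regions partially overlap (shared area 29.29 mm²), so overlapping operands fuse into one piece — 1 connected region; (whole slice rotated 75° about Z — lengths, areas and connectivity unchanged). Overall, the cross-section is a single solid region. Undo the 75° rotation: the query point maps to (-6.535, -2.269) in the un-rotated model frame. The nearest boundary edge runs (-4.24, -4.24)→(-6.00, 0.00); distance from the point to it = 1.36 mm. The point is not inside any of the regions above, so it lies outside the cross-section (1.36 mm from the nearest boundary).

outside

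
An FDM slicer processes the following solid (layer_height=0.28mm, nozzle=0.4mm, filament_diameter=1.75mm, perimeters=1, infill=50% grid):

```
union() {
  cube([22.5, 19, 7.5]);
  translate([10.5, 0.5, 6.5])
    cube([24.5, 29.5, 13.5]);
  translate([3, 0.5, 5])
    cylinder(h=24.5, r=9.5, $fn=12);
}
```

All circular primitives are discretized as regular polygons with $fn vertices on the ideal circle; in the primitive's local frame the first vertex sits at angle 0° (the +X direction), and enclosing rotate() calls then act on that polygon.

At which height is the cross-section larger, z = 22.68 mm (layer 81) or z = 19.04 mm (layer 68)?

Layer 81 (z = 22.68): the cube is not intersected at this z (z outside [0, 7.5]); the cube at (10.5, 0.5) does not reach this height (z outside [6.5, 20]); the r=9.5 cylinder at (3, 0.5) gives a regular 12-gon of circumradius 9.5 (constant along its height) (area = (12/2)·9.500²·sin(360°/12) = 270.75 mm²); Merging all regions: only the r=9.5 cylinder at (3, 0.5) is present, so the union is just that shape — area = 270.75 mm². So its area = 270.75 mm². Layer 68 (z = 19.04): the cube is absent (z outside [0, 7.5]); the cube at (10.5, 0.5) (footprint 24.5×29.5) is included at this height (area 722.75 mm²); the cylinder at (3, 0.5): section is a regular 12-gon, circumradius r=9.5 (area = (12/2)·9.500²·sin(360°/12) = 270.75 mm²); Combining (union): the regions partially overlap — summed areas 993.50 mm² minus the doubly-counted overlap 6.74 mm² gives 986.76 mm² — area = 986.76 mm². So its area = 986.76 mm². Layer 68 is larger (986.76 vs 270.75 mm²).

layer 68 (z = 19.04 mm)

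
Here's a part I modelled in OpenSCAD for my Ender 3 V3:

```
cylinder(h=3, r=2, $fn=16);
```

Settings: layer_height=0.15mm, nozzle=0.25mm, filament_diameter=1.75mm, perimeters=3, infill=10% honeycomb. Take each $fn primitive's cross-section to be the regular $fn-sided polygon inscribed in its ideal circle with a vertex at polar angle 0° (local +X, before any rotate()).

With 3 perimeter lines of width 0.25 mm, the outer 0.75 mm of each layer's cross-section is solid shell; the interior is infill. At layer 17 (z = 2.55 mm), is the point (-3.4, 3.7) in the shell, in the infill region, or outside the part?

outside

At z = 2.55 mm: the cylinder: section is a regular 16-gon, circumradius r=2. Overall, the cross-section is a single solid region. The nearest boundary edge runs (-0.77, 1.85)→(-1.41, 1.41); distance from the point to it = 3.03 mm. The point is not inside any of the regions above, so it lies outside the cross-section (3.03 mm from the nearest boundary).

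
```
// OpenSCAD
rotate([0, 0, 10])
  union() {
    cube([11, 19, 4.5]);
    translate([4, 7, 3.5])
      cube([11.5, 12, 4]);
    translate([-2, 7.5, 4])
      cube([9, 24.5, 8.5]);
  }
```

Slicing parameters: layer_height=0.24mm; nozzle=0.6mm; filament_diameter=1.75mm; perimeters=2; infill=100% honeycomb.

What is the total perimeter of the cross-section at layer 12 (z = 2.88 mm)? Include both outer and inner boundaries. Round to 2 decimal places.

60.00 mm

At z = 2.88 mm: the 11×19 cube contributes its full rectangle (perimeter 60.00 mm); the cube at (4, 7) is absent (z outside [3.5, 7.5]); the cube at (-2, 7.5) is absent (z outside [4, 12.5]); Merging all regions: only the 11×19 cube is present, so the union is just that shape — boundary = 60.00 mm; (whole slice rotated 10° about Z — lengths, areas and connectivity unchanged). Overall, the cross-section is a single solid region. Total boundary length (outer) = 60.00 mm.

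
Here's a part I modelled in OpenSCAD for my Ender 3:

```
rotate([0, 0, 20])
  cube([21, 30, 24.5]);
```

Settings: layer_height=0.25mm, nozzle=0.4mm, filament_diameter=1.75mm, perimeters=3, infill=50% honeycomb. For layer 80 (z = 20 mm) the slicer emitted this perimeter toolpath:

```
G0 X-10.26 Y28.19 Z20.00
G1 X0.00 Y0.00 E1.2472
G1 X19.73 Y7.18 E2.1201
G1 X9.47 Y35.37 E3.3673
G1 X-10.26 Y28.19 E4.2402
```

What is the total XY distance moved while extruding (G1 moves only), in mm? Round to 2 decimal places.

Sum the Euclidean lengths of each G1 segment: total = 101.99 mm.

101.99 mm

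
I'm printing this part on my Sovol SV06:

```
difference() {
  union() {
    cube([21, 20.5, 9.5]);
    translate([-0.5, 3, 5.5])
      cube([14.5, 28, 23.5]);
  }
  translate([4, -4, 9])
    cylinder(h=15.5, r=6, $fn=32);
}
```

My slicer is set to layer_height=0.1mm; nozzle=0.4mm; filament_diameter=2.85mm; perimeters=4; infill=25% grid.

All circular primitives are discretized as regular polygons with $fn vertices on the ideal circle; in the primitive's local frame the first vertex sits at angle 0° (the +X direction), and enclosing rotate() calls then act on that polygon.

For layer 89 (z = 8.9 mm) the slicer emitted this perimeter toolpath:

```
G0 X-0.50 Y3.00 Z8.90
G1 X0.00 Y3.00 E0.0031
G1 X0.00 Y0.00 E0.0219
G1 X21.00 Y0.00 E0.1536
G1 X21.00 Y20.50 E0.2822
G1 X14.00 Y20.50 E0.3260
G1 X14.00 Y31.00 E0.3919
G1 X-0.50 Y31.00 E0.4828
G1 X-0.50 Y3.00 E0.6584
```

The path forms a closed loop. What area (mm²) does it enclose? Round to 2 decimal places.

Apply the shoelace formula to the sequence of (X, Y) vertices; enclosed area = 591.50 mm².

591.50 mm²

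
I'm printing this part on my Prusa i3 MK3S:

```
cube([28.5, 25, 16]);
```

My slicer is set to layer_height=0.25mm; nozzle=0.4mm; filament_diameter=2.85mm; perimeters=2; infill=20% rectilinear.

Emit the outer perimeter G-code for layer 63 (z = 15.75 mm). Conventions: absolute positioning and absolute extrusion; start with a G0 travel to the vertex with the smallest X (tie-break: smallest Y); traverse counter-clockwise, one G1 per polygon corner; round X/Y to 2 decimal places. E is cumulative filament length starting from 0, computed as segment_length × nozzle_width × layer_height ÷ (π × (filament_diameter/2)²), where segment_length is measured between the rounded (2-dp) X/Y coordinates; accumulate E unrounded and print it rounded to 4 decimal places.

G0 X0.00 Y0.00 Z15.75
G1 X28.50 Y0.00 E0.4468
G1 X28.50 Y25.00 E0.8386
G1 X0.00 Y25.00 E1.2854
G1 X0.00 Y0.00 E1.6773

At z = 15.75 mm: the cube is present — its section is the full 28.5×25 rectangle. The outline is a single polygon with 4 vertices. Extrusion per mm of travel: 0.4 × 0.25 / (π × 1.425²) = 0.015675. Accumulating E over each segment gives final E = 1.6773.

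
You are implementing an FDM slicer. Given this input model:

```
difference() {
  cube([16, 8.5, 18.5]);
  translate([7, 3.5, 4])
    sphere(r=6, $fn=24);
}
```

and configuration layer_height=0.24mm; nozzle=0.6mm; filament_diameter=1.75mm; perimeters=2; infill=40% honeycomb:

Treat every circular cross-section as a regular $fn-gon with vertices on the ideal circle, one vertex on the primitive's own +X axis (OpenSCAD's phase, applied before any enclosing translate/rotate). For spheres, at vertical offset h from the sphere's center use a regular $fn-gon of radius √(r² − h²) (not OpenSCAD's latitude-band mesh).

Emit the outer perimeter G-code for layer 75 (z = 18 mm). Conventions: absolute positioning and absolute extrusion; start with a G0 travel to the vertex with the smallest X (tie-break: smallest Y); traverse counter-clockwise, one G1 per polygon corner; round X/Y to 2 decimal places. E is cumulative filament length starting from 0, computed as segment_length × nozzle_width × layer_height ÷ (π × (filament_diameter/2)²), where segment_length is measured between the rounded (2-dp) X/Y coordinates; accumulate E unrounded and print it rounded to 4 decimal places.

G0 X0.00 Y0.00 Z18.00
G1 X16.00 Y0.00 E0.9579
G1 X16.00 Y8.50 E1.4668
G1 X0.00 Y8.50 E2.4247
G1 X0.00 Y0.00 E2.9335

At z = 18 mm: the 16×8.5 cube contributes its full rectangle; the sphere at (7, 3.5) does not reach this height (|z−center|=14.000 > r=6); Taking the first minus the rest: none of the subtracted shapes is present at this height, so the 16×8.5 cube is unchanged — 1 connected region. The outline is a single polygon with 4 vertices. Extrusion per mm of travel: 0.6 × 0.24 / (π × 0.875²) = 0.059868. Accumulating E over each segment gives final E = 2.9335.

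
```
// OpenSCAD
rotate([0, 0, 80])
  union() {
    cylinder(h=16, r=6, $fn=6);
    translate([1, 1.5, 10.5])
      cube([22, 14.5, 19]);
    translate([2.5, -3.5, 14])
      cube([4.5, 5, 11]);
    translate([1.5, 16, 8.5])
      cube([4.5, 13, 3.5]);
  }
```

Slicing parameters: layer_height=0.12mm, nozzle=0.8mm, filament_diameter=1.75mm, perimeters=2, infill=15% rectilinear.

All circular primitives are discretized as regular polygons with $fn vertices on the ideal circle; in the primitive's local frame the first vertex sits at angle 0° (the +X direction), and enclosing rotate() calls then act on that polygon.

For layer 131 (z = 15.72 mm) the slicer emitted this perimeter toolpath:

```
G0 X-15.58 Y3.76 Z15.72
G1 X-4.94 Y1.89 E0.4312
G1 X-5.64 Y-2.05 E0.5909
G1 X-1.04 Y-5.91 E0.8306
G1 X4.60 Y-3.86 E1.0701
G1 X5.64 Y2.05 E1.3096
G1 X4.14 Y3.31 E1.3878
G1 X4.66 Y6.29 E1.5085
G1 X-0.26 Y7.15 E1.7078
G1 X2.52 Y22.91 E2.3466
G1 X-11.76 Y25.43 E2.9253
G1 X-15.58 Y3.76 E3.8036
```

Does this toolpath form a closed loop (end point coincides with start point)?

Start point (G0): (-15.58, 3.76). End point (last G1): the path returns to the start — closed.

yes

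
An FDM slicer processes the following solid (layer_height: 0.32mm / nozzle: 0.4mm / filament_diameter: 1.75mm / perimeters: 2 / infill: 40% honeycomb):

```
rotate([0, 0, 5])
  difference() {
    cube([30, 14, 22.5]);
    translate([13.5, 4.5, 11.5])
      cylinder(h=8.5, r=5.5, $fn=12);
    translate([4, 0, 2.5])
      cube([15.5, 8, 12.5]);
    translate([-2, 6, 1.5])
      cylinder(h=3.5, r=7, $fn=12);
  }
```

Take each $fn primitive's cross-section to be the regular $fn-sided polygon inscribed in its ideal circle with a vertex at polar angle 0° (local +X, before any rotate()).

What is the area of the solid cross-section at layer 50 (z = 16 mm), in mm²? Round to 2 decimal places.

At z = 16 mm: the 30×14 cube contributes its full rectangle (area 420.00 mm²); the cylinder at (13.5, 4.5): section is a regular 12-gon, circumradius r=5.5 (area = (12/2)·5.500²·sin(360°/12) = 90.75 mm²); the cube at (4, 0) does not reach this height (z outside [2.5, 15]); the cylinder at (-2, 6) does not reach this height (z outside [1.5, 5]); Taking the first minus the rest: starting from the 30×14 cube (420.00 mm²), the r=5.5 cylinder at (13.5, 4.5) partially overlaps it — only the 87.21 mm² overlap (of its 90.75 mm²) is removed, clipping the outline — area = 332.79 mm²; (rotated 5° about Z; rotation is an isometry so areas/perimeters/island counts are preserved). Overall, the cross-section is a single solid region. Net area = 332.79 mm².

332.79 mm²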